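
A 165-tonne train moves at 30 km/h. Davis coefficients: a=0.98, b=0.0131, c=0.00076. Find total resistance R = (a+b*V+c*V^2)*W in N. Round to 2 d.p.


b*V = 0.0131 * 30 = 0.393
c*V^2 = 0.00076 * 900 = 0.684
R_per_t = 0.98 + 0.393 + 0.684 = 2.057 N/t
R_total = 2.057 * 165 = 339.41 N

339.41


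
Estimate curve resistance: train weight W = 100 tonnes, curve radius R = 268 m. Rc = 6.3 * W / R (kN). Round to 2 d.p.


Rc = 6.3 * W / R
Rc = 6.3 * 100 / 268
Rc = 630.0 / 268
Rc = 2.35 kN

2.35


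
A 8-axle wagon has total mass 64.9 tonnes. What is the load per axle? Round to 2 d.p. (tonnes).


Load per axle = total weight / number of axles
Load = 64.9 / 8
Load = 8.11 tonnes

8.11


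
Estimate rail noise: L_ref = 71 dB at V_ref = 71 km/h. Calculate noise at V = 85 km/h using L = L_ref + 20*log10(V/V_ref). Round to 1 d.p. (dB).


V/V_ref = 85 / 71 = 1.197183
log10(1.197183) = 0.078161
20 * 0.078161 = 1.5632
L = 71 + 1.5632 = 72.6 dB

72.6


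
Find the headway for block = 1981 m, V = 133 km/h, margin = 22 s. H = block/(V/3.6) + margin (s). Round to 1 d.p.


V = 133 / 3.6 = 36.9444 m/s
Block traversal time = 1981 / 36.9444 = 53.6211 s
Headway = 53.6211 + 22
Headway = 75.6 s

75.6


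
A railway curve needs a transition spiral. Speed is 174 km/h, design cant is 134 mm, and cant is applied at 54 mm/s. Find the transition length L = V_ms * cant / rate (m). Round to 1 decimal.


Convert speed: V = 174 / 3.6 = 48.3333 m/s
L = 48.3333 * 134 / 54
L = 6476.6667 / 54
L = 119.9 m

119.9


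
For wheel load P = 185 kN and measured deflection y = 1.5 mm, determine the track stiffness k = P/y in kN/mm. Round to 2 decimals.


Track stiffness k = P / y
k = 185 / 1.5
k = 123.33 kN/mm

123.33


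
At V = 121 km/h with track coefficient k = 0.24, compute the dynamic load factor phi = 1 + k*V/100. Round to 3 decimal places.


phi = 1 + k * V / 100
phi = 1 + 0.24 * 121 / 100
phi = 1 + 0.2904
phi = 1.290

1.290


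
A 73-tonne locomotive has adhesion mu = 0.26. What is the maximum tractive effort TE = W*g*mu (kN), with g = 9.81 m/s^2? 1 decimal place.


TE_max = W * g * mu
TE_max = 73 * 9.81 * 0.26
TE_max = 716.13 * 0.26
TE_max = 186.2 kN

186.2


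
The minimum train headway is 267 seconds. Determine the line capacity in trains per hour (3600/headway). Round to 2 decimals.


Capacity = 3600 / headway
Capacity = 3600 / 267
Capacity = 13.48 trains/hour

13.48


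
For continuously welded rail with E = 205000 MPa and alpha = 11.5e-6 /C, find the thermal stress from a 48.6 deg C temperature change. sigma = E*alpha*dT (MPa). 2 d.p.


sigma = E * alpha * dT
sigma = 205000 * 11.5e-6 * 48.6
sigma = 2.3575 * 48.6
sigma = 114.57 MPa

114.57


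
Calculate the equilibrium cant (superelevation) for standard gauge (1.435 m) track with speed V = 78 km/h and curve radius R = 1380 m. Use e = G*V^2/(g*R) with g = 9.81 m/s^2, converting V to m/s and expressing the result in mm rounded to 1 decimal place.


Convert speed: V = 78 / 3.6 = 21.6667 m/s
Apply formula: e = 1.435 * 21.6667^2 / (9.81 * 1380)
e = 1.435 * 469.4444 / 13537.8
e = 0.049761 m = 49.8 mm

49.8


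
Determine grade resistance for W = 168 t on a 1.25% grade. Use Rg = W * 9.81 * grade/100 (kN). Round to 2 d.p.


Rg = W * 9.81 * grade / 100
Rg = 168 * 9.81 * 1.25 / 100
Rg = 1648.08 * 0.0125
Rg = 20.60 kN

20.60


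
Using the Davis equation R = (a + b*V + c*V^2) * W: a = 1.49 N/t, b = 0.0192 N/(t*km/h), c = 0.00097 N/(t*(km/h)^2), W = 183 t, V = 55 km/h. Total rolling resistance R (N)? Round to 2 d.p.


b*V = 0.0192 * 55 = 1.056
c*V^2 = 0.00097 * 3025 = 2.93425
R_per_t = 1.49 + 1.056 + 2.93425 = 5.48025 N/t
R_total = 5.48025 * 183 = 1002.89 N

1002.89


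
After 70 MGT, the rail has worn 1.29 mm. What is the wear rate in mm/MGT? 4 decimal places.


Wear rate = total wear / cumulative tonnage
Rate = 1.29 / 70
Rate = 0.0184 mm/MGT

0.0184


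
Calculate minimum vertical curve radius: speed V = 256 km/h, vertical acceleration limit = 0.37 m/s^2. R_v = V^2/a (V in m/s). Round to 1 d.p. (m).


Convert speed: V = 256 / 3.6 = 71.1111 m/s
V^2 = 5056.7901 m^2/s^2
R_v = 5056.7901 / 0.37
R_v = 13667.0 m

13667.0


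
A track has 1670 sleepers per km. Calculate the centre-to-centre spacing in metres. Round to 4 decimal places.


Spacing = 1000 m / number of sleepers
Spacing = 1000 / 1670
Spacing = 0.5988 m

0.5988


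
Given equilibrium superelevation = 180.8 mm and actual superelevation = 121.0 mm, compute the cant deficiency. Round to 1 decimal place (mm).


Cant deficiency = equilibrium cant - actual cant
CD = 180.8 - 121.0
CD = 59.8 mm

59.8


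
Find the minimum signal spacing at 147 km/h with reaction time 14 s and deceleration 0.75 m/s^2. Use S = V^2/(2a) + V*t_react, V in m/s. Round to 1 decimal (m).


V = 147 / 3.6 = 40.8333 m/s
Braking distance = 40.8333^2 / (2*0.75) = 1111.5741 m
Sighting distance = 40.8333 * 14 = 571.6667 m
S = 1111.5741 + 571.6667 = 1683.2 m

1683.2


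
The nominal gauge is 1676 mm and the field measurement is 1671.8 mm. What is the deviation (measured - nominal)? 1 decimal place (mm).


Deviation = measured - nominal
Deviation = 1671.8 - 1676
Deviation = -4.2 mm

-4.2


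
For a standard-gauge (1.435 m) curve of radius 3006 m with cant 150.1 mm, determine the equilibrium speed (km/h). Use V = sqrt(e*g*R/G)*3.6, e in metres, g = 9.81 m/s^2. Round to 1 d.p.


Convert cant: e = 150.1 mm = 0.1501 m
V_ms = sqrt(0.1501 * 9.81 * 3006 / 1.435)
V_ms = sqrt(3084.514206) = 55.5384 m/s
V = 55.5384 * 3.6 = 199.9 km/h

199.9


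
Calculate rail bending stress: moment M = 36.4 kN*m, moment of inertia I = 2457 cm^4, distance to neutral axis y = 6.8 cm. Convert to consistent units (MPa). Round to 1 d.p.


Convert units:
M = 36.4 kN*m = 36400000 N*mm
y = 6.8 cm = 68 mm
I = 2457 cm^4 = 24570000 mm^4
sigma = 36400000 * 68 / 24570000
sigma = 100.7 MPa

100.7


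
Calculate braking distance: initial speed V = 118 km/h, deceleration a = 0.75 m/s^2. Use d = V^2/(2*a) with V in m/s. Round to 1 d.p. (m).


Convert speed: V = 118 / 3.6 = 32.7778 m/s
V^2 = 1074.3827
d = 1074.3827 / (2 * 0.75)
d = 1074.3827 / 1.5
d = 716.3 m

716.3


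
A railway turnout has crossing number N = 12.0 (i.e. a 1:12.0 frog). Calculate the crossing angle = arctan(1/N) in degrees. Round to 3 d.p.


1/N = 1/12.0 = 0.083333
angle = arctan(0.083333) = 0.083141 rad
angle = 0.083141 * 180/pi = 4.764 degrees

4.764


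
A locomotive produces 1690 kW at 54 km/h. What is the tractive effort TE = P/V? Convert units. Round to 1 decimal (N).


Convert: P = 1690 kW = 1690000 W
V = 54 / 3.6 = 15.0 m/s
TE = 1690000 / 15.0
TE = 112666.7 N

112666.7


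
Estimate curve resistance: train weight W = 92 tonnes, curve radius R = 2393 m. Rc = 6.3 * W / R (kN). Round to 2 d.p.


Rc = 6.3 * W / R
Rc = 6.3 * 92 / 2393
Rc = 579.6 / 2393
Rc = 0.24 kN

0.24


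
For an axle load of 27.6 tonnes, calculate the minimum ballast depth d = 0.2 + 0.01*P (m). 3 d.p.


d = 0.2 + 0.01 * 27.6
d = 0.2 + 0.276
d = 0.476 m

0.476


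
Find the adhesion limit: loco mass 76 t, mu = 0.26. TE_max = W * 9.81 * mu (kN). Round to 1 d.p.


TE_max = W * g * mu
TE_max = 76 * 9.81 * 0.26
TE_max = 745.56 * 0.26
TE_max = 193.8 kN

193.8


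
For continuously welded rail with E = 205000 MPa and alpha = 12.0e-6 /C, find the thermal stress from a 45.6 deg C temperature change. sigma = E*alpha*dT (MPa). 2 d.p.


sigma = E * alpha * dT
sigma = 205000 * 12.0e-6 * 45.6
sigma = 2.46 * 45.6
sigma = 112.18 MPa

112.18


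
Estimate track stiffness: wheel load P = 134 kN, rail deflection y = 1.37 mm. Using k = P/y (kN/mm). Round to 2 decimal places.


Track stiffness k = P / y
k = 134 / 1.37
k = 97.81 kN/mm

97.81


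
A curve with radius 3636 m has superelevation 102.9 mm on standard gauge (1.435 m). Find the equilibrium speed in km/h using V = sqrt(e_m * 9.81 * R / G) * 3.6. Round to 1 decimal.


Convert cant: e = 102.9 mm = 0.1029 m
V_ms = sqrt(0.1029 * 9.81 * 3636 / 1.435)
V_ms = sqrt(2557.739766) = 50.5741 m/s
V = 50.5741 * 3.6 = 182.1 km/h

182.1


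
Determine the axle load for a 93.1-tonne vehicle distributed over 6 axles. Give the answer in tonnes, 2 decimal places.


Load per axle = total weight / number of axles
Load = 93.1 / 6
Load = 15.52 tonnes

15.52


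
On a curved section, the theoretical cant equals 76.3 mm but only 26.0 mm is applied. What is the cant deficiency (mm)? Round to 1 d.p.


Cant deficiency = equilibrium cant - actual cant
CD = 76.3 - 26.0
CD = 50.3 mm

50.3


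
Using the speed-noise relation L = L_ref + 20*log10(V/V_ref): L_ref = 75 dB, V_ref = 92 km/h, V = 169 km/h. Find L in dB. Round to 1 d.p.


V/V_ref = 169 / 92 = 1.836957
log10(1.836957) = 0.264099
20 * 0.264099 = 5.282
L = 75 + 5.282 = 80.3 dB

80.3


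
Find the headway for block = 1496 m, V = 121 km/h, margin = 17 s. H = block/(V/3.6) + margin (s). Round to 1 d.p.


V = 121 / 3.6 = 33.6111 m/s
Block traversal time = 1496 / 33.6111 = 44.5091 s
Headway = 44.5091 + 17
Headway = 61.5 s

61.5


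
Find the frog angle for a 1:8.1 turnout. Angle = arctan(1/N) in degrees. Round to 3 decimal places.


1/N = 1/8.1 = 0.123457
angle = arctan(0.123457) = 0.122835 rad
angle = 0.122835 * 180/pi = 7.038 degrees

7.038


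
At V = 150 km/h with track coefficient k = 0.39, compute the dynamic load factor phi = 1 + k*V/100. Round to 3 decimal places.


phi = 1 + k * V / 100
phi = 1 + 0.39 * 150 / 100
phi = 1 + 0.585
phi = 1.585

1.585


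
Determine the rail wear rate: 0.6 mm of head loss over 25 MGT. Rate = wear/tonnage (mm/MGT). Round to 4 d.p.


Wear rate = total wear / cumulative tonnage
Rate = 0.6 / 25
Rate = 0.0240 mm/MGT

0.0240


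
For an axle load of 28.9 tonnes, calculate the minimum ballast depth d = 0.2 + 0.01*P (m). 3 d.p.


d = 0.2 + 0.01 * 28.9
d = 0.2 + 0.289
d = 0.489 m

0.489


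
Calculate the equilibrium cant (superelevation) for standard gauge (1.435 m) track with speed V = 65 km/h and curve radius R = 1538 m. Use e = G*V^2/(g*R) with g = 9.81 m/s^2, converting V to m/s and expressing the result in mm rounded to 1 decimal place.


Convert speed: V = 65 / 3.6 = 18.0556 m/s
Apply formula: e = 1.435 * 18.0556^2 / (9.81 * 1538)
e = 1.435 * 326.0031 / 15087.78
e = 0.031006 m = 31.0 mm

31.0


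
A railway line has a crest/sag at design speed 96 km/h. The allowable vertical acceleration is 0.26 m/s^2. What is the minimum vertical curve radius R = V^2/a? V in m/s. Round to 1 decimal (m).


Convert speed: V = 96 / 3.6 = 26.6667 m/s
V^2 = 711.1111 m^2/s^2
R_v = 711.1111 / 0.26
R_v = 2735.0 m

2735.0


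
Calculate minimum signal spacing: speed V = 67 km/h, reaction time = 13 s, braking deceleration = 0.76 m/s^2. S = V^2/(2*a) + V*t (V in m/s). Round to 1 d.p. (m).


V = 67 / 3.6 = 18.6111 m/s
Braking distance = 18.6111^2 / (2*0.76) = 227.8773 m
Sighting distance = 18.6111 * 13 = 241.9444 m
S = 227.8773 + 241.9444 = 469.8 m

469.8


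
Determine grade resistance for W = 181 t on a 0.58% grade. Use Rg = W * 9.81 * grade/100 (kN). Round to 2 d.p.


Rg = W * 9.81 * grade / 100
Rg = 181 * 9.81 * 0.58 / 100
Rg = 1775.61 * 0.0058
Rg = 10.30 kN

10.30


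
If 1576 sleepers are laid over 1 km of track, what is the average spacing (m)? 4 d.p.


Spacing = 1000 m / number of sleepers
Spacing = 1000 / 1576
Spacing = 0.6345 m

0.6345


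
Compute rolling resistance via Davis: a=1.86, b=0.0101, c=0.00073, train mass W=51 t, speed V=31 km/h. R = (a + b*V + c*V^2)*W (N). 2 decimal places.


b*V = 0.0101 * 31 = 0.3131
c*V^2 = 0.00073 * 961 = 0.70153
R_per_t = 1.86 + 0.3131 + 0.70153 = 2.87463 N/t
R_total = 2.87463 * 51 = 146.61 N

146.61


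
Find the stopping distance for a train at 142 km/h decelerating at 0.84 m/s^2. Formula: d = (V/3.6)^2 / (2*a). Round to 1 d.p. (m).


Convert speed: V = 142 / 3.6 = 39.4444 m/s
V^2 = 1555.8642
d = 1555.8642 / (2 * 0.84)
d = 1555.8642 / 1.68
d = 926.1 m

926.1


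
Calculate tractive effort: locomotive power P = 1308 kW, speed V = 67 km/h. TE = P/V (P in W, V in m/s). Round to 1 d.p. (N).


Convert: P = 1308 kW = 1308000 W
V = 67 / 3.6 = 18.6111 m/s
TE = 1308000 / 18.6111
TE = 70280.6 N

70280.6


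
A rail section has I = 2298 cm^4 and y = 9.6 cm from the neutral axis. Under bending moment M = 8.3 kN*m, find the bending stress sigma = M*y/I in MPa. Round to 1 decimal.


Convert units:
M = 8.3 kN*m = 8300000 N*mm
y = 9.6 cm = 96 mm
I = 2298 cm^4 = 22980000 mm^4
sigma = 8300000 * 96 / 22980000
sigma = 34.7 MPa

34.7


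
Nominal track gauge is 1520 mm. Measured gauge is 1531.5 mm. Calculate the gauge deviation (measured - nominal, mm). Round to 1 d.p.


Deviation = measured - nominal
Deviation = 1531.5 - 1520
Deviation = 11.5 mm

11.5


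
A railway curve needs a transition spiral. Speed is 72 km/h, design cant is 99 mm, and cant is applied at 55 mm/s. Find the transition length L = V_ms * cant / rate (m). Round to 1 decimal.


Convert speed: V = 72 / 3.6 = 20.0 m/s
L = 20.0 * 99 / 55
L = 1980.0 / 55
L = 36.0 m

36.0


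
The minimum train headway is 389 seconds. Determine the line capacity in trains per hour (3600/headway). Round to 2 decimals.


Capacity = 3600 / headway
Capacity = 3600 / 389
Capacity = 9.25 trains/hour

9.25


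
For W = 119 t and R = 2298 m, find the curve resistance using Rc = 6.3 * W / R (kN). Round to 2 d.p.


Rc = 6.3 * W / R
Rc = 6.3 * 119 / 2298
Rc = 749.7 / 2298
Rc = 0.33 kN

0.33


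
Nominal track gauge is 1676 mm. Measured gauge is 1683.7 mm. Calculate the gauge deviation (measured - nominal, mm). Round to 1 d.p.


Deviation = measured - nominal
Deviation = 1683.7 - 1676
Deviation = 7.7 mm

7.7


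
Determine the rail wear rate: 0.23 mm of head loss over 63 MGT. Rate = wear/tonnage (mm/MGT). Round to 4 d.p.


Wear rate = total wear / cumulative tonnage
Rate = 0.23 / 63
Rate = 0.0037 mm/MGT

0.0037


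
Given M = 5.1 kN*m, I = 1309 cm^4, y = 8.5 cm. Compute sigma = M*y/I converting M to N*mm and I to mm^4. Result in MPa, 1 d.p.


Convert units:
M = 5.1 kN*m = 5100000 N*mm
y = 8.5 cm = 85 mm
I = 1309 cm^4 = 13090000 mm^4
sigma = 5100000 * 85 / 13090000
sigma = 33.1 MPa

33.1


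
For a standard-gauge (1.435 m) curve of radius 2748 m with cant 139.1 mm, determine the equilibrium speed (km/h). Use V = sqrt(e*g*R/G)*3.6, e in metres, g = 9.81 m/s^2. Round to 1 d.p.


Convert cant: e = 139.1 mm = 0.1391 m
V_ms = sqrt(0.1391 * 9.81 * 2748 / 1.435)
V_ms = sqrt(2613.129692) = 51.1188 m/s
V = 51.1188 * 3.6 = 184.0 km/h

184.0


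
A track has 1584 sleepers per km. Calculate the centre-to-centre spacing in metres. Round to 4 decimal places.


Spacing = 1000 m / number of sleepers
Spacing = 1000 / 1584
Spacing = 0.6313 m

0.6313


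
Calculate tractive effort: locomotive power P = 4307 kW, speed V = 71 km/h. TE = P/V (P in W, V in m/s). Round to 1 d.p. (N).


Convert: P = 4307 kW = 4307000 W
V = 71 / 3.6 = 19.7222 m/s
TE = 4307000 / 19.7222
TE = 218383.1 N

218383.1


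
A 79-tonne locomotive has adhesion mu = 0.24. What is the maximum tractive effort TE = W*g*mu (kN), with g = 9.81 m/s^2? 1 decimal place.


TE_max = W * g * mu
TE_max = 79 * 9.81 * 0.24
TE_max = 774.99 * 0.24
TE_max = 186.0 kN

186.0


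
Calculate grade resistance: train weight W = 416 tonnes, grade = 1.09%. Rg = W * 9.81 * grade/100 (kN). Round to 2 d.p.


Rg = W * 9.81 * grade / 100
Rg = 416 * 9.81 * 1.09 / 100
Rg = 4080.96 * 0.0109
Rg = 44.48 kN

44.48


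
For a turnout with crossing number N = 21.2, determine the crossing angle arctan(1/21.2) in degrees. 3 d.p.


1/N = 1/21.2 = 0.04717
angle = arctan(0.04717) = 0.047135 rad
angle = 0.047135 * 180/pi = 2.701 degrees

2.701


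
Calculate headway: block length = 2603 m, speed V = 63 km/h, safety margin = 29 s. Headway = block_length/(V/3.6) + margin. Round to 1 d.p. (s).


V = 63 / 3.6 = 17.5 m/s
Block traversal time = 2603 / 17.5 = 148.7429 s
Headway = 148.7429 + 29
Headway = 177.7 s

177.7


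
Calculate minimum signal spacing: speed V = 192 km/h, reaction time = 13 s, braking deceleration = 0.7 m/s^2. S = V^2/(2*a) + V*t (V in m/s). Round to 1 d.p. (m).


V = 192 / 3.6 = 53.3333 m/s
Braking distance = 53.3333^2 / (2*0.7) = 2031.746 m
Sighting distance = 53.3333 * 13 = 693.3333 m
S = 2031.746 + 693.3333 = 2725.1 m

2725.1


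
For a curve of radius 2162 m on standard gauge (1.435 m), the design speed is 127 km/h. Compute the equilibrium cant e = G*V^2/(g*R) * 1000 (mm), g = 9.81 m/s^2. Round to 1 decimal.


Convert speed: V = 127 / 3.6 = 35.2778 m/s
Apply formula: e = 1.435 * 35.2778^2 / (9.81 * 2162)
e = 1.435 * 1244.5216 / 21209.22
e = 0.084203 m = 84.2 mm

84.2


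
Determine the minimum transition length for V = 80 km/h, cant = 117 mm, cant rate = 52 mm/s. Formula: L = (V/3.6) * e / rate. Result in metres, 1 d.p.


Convert speed: V = 80 / 3.6 = 22.2222 m/s
L = 22.2222 * 117 / 52
L = 2600.0 / 52
L = 50.0 m

50.0


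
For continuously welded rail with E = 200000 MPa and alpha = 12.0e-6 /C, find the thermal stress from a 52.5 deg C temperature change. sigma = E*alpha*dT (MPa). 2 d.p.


sigma = E * alpha * dT
sigma = 200000 * 12.0e-6 * 52.5
sigma = 2.4 * 52.5
sigma = 126.00 MPa

126.00


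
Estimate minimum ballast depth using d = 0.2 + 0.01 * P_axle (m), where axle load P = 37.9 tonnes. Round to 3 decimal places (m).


d = 0.2 + 0.01 * 37.9
d = 0.2 + 0.379
d = 0.579 m

0.579


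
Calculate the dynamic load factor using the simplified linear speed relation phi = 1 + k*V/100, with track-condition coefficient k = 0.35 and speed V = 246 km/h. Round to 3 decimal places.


phi = 1 + k * V / 100
phi = 1 + 0.35 * 246 / 100
phi = 1 + 0.861
phi = 1.861

1.861


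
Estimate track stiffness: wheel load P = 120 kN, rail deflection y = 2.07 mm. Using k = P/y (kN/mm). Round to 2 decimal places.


Track stiffness k = P / y
k = 120 / 2.07
k = 57.97 kN/mm

57.97


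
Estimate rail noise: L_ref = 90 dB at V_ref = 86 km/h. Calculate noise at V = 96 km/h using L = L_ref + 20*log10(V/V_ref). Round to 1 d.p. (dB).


V/V_ref = 96 / 86 = 1.116279
log10(1.116279) = 0.047773
20 * 0.047773 = 0.9555
L = 90 + 0.9555 = 91.0 dB

91.0


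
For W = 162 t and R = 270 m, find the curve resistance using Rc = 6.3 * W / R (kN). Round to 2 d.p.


Rc = 6.3 * W / R
Rc = 6.3 * 162 / 270
Rc = 1020.6 / 270
Rc = 3.78 kN

3.78


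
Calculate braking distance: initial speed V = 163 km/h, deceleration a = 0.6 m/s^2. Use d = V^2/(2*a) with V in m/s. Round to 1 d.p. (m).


Convert speed: V = 163 / 3.6 = 45.2778 m/s
V^2 = 2050.0772
d = 2050.0772 / (2 * 0.6)
d = 2050.0772 / 1.2
d = 1708.4 m

1708.4


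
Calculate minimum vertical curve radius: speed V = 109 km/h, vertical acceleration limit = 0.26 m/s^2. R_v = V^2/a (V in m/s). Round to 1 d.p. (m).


Convert speed: V = 109 / 3.6 = 30.2778 m/s
V^2 = 916.7438 m^2/s^2
R_v = 916.7438 / 0.26
R_v = 3525.9 m

3525.9


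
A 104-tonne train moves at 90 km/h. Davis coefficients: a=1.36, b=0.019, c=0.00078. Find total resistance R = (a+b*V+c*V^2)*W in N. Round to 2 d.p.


b*V = 0.019 * 90 = 1.71
c*V^2 = 0.00078 * 8100 = 6.318
R_per_t = 1.36 + 1.71 + 6.318 = 9.388 N/t
R_total = 9.388 * 104 = 976.35 N

976.35


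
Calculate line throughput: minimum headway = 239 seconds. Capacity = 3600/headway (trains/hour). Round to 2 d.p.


Capacity = 3600 / headway
Capacity = 3600 / 239
Capacity = 15.06 trains/hour

15.06


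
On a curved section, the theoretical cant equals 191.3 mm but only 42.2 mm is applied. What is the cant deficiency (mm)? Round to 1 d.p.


Cant deficiency = equilibrium cant - actual cant
CD = 191.3 - 42.2
CD = 149.1 mm

149.1


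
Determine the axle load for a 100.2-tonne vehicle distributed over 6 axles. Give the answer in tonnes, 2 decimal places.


Load per axle = total weight / number of axles
Load = 100.2 / 6
Load = 16.70 tonnes

16.70


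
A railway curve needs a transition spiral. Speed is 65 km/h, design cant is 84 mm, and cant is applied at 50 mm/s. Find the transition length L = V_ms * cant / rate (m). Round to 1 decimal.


Convert speed: V = 65 / 3.6 = 18.0556 m/s
L = 18.0556 * 84 / 50
L = 1516.6667 / 50
L = 30.3 m

30.3


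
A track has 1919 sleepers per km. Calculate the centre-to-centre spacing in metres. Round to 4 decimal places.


Spacing = 1000 m / number of sleepers
Spacing = 1000 / 1919
Spacing = 0.5211 m

0.5211


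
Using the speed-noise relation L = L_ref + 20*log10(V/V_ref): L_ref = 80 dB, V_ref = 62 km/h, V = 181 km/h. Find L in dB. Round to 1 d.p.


V/V_ref = 181 / 62 = 2.919355
log10(2.919355) = 0.465287
20 * 0.465287 = 9.3057
L = 80 + 9.3057 = 89.3 dB

89.3


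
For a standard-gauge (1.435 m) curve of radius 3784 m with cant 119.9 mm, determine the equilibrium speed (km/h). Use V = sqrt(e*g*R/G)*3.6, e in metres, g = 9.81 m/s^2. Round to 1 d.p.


Convert cant: e = 119.9 mm = 0.1199 m
V_ms = sqrt(0.1199 * 9.81 * 3784 / 1.435)
V_ms = sqrt(3101.611635) = 55.6921 m/s
V = 55.6921 * 3.6 = 200.5 km/h

200.5


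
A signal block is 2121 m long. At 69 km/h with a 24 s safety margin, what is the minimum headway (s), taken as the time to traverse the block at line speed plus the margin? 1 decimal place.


V = 69 / 3.6 = 19.1667 m/s
Block traversal time = 2121 / 19.1667 = 110.6609 s
Headway = 110.6609 + 24
Headway = 134.7 s

134.7


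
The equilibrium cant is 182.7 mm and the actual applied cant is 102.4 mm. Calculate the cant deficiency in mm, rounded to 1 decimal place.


Cant deficiency = equilibrium cant - actual cant
CD = 182.7 - 102.4
CD = 80.3 mm

80.3


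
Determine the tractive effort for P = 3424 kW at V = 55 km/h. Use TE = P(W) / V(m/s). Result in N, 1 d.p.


Convert: P = 3424 kW = 3424000 W
V = 55 / 3.6 = 15.2778 m/s
TE = 3424000 / 15.2778
TE = 224116.4 N

224116.4


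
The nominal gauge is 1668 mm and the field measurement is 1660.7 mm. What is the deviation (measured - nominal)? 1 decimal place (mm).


Deviation = measured - nominal
Deviation = 1660.7 - 1668
Deviation = -7.3 mm

-7.3


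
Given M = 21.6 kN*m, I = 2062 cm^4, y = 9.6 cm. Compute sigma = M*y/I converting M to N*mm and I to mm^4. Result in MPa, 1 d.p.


Convert units:
M = 21.6 kN*m = 21600000 N*mm
y = 9.6 cm = 96 mm
I = 2062 cm^4 = 20620000 mm^4
sigma = 21600000 * 96 / 20620000
sigma = 100.6 MPa

100.6


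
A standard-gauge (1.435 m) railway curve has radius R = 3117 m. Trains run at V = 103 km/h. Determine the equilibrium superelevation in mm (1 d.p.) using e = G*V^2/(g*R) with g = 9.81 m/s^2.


Convert speed: V = 103 / 3.6 = 28.6111 m/s
Apply formula: e = 1.435 * 28.6111^2 / (9.81 * 3117)
e = 1.435 * 818.5957 / 30577.77
e = 0.038416 m = 38.4 mm

38.4


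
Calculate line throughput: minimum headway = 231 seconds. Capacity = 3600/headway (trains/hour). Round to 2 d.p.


Capacity = 3600 / headway
Capacity = 3600 / 231
Capacity = 15.58 trains/hour

15.58


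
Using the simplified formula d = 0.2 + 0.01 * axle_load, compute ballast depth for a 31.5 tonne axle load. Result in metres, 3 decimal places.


d = 0.2 + 0.01 * 31.5
d = 0.2 + 0.315
d = 0.515 m

0.515


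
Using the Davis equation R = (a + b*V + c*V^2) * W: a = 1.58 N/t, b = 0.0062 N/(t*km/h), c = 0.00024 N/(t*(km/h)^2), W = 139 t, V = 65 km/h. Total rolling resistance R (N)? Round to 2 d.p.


b*V = 0.0062 * 65 = 0.403
c*V^2 = 0.00024 * 4225 = 1.014
R_per_t = 1.58 + 0.403 + 1.014 = 2.997 N/t
R_total = 2.997 * 139 = 416.58 N

416.58


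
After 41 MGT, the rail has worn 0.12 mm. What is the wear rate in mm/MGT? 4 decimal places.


Wear rate = total wear / cumulative tonnage
Rate = 0.12 / 41
Rate = 0.0029 mm/MGT

0.0029


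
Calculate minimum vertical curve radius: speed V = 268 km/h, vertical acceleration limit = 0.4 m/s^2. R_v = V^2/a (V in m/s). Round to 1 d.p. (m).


Convert speed: V = 268 / 3.6 = 74.4444 m/s
V^2 = 5541.9753 m^2/s^2
R_v = 5541.9753 / 0.4
R_v = 13854.9 m

13854.9


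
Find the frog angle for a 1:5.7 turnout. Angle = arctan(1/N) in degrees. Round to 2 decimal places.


1/N = 1/5.7 = 0.175439
angle = arctan(0.175439) = 0.173671 rad
angle = 0.173671 * 180/pi = 9.95 degrees

9.95


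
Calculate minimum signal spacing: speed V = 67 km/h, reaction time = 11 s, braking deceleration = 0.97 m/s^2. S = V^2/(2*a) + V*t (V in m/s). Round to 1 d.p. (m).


V = 67 / 3.6 = 18.6111 m/s
Braking distance = 18.6111^2 / (2*0.97) = 178.543 m
Sighting distance = 18.6111 * 11 = 204.7222 m
S = 178.543 + 204.7222 = 383.3 m

383.3


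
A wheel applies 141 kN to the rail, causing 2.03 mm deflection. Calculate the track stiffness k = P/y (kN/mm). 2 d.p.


Track stiffness k = P / y
k = 141 / 2.03
k = 69.46 kN/mm

69.46


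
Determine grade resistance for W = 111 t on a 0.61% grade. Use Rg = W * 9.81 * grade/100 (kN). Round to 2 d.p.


Rg = W * 9.81 * grade / 100
Rg = 111 * 9.81 * 0.61 / 100
Rg = 1088.91 * 0.0061
Rg = 6.64 kN

6.64


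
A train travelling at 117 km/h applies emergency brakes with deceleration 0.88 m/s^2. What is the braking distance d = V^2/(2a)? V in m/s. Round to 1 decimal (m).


Convert speed: V = 117 / 3.6 = 32.5 m/s
V^2 = 1056.25
d = 1056.25 / (2 * 0.88)
d = 1056.25 / 1.76
d = 600.1 m

600.1


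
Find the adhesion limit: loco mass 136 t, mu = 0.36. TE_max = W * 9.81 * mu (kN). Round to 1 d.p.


TE_max = W * g * mu
TE_max = 136 * 9.81 * 0.36
TE_max = 1334.16 * 0.36
TE_max = 480.3 kN

480.3


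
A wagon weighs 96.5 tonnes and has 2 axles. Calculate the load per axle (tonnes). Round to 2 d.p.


Load per axle = total weight / number of axles
Load = 96.5 / 2
Load = 48.25 tonnes

48.25


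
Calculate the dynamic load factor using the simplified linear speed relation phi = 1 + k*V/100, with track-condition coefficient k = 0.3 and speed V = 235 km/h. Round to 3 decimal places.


phi = 1 + k * V / 100
phi = 1 + 0.3 * 235 / 100
phi = 1 + 0.705
phi = 1.705

1.705


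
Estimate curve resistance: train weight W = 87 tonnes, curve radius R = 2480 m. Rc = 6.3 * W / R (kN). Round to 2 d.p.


Rc = 6.3 * W / R
Rc = 6.3 * 87 / 2480
Rc = 548.1 / 2480
Rc = 0.22 kN

0.22


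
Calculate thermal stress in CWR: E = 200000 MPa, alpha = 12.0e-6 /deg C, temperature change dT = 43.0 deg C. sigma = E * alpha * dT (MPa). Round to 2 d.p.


sigma = E * alpha * dT
sigma = 200000 * 12.0e-6 * 43.0
sigma = 2.4 * 43.0
sigma = 103.20 MPa

103.20


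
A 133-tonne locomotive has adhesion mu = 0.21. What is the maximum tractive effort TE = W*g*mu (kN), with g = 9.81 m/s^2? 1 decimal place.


TE_max = W * g * mu
TE_max = 133 * 9.81 * 0.21
TE_max = 1304.73 * 0.21
TE_max = 274.0 kN

274.0


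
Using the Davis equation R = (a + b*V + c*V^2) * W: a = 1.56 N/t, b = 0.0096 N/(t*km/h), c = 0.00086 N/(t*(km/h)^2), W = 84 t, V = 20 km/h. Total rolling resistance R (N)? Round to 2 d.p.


b*V = 0.0096 * 20 = 0.192
c*V^2 = 0.00086 * 400 = 0.344
R_per_t = 1.56 + 0.192 + 0.344 = 2.096 N/t
R_total = 2.096 * 84 = 176.06 N

176.06


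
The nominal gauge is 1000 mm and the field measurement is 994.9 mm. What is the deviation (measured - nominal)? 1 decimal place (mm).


Deviation = measured - nominal
Deviation = 994.9 - 1000
Deviation = -5.1 mm

-5.1


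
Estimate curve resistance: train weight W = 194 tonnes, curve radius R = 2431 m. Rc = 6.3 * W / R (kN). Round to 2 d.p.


Rc = 6.3 * W / R
Rc = 6.3 * 194 / 2431
Rc = 1222.2 / 2431
Rc = 0.50 kN

0.50


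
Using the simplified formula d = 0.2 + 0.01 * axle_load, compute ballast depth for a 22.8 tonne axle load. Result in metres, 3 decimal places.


d = 0.2 + 0.01 * 22.8
d = 0.2 + 0.228
d = 0.428 m

0.428


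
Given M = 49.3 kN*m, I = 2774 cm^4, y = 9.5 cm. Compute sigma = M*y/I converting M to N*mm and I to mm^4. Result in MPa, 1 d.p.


Convert units:
M = 49.3 kN*m = 49300000 N*mm
y = 9.5 cm = 95 mm
I = 2774 cm^4 = 27740000 mm^4
sigma = 49300000 * 95 / 27740000
sigma = 168.8 MPa

168.8


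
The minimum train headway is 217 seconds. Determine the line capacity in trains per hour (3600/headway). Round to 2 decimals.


Capacity = 3600 / headway
Capacity = 3600 / 217
Capacity = 16.59 trains/hour

16.59


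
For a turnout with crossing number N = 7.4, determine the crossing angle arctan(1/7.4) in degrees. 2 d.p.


1/N = 1/7.4 = 0.135135
angle = arctan(0.135135) = 0.134321 rad
angle = 0.134321 * 180/pi = 7.70 degrees

7.70


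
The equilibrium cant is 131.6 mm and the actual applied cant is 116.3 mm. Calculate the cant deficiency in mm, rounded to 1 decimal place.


Cant deficiency = equilibrium cant - actual cant
CD = 131.6 - 116.3
CD = 15.3 mm

15.3


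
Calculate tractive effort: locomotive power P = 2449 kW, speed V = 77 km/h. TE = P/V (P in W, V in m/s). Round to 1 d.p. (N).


Convert: P = 2449 kW = 2449000 W
V = 77 / 3.6 = 21.3889 m/s
TE = 2449000 / 21.3889
TE = 114498.7 N

114498.7


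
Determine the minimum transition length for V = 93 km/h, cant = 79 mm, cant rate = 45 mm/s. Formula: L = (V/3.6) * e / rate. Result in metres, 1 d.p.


Convert speed: V = 93 / 3.6 = 25.8333 m/s
L = 25.8333 * 79 / 45
L = 2040.8333 / 45
L = 45.4 m

45.4


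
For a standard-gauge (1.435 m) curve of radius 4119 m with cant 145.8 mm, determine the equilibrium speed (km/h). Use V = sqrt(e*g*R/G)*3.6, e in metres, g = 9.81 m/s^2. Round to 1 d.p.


Convert cant: e = 145.8 mm = 0.1458 m
V_ms = sqrt(0.1458 * 9.81 * 4119 / 1.435)
V_ms = sqrt(4105.503458) = 64.0742 m/s
V = 64.0742 * 3.6 = 230.7 km/h

230.7


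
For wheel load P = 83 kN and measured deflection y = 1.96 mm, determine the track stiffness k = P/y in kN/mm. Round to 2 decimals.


Track stiffness k = P / y
k = 83 / 1.96
k = 42.35 kN/mm

42.35


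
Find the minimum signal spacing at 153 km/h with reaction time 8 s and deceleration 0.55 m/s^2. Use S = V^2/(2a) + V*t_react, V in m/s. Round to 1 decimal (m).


V = 153 / 3.6 = 42.5 m/s
Braking distance = 42.5^2 / (2*0.55) = 1642.0455 m
Sighting distance = 42.5 * 8 = 340.0 m
S = 1642.0455 + 340.0 = 1982.0 m

1982.0


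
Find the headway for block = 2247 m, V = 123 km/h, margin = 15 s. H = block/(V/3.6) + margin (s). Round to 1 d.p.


V = 123 / 3.6 = 34.1667 m/s
Block traversal time = 2247 / 34.1667 = 65.7659 s
Headway = 65.7659 + 15
Headway = 80.8 s

80.8


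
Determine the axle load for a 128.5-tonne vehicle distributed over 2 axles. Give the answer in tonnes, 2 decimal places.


Load per axle = total weight / number of axles
Load = 128.5 / 2
Load = 64.25 tonnes

64.25


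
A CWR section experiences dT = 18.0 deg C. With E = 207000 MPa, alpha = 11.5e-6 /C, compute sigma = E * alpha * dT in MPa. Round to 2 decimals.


sigma = E * alpha * dT
sigma = 207000 * 11.5e-6 * 18.0
sigma = 2.3805 * 18.0
sigma = 42.85 MPa

42.85


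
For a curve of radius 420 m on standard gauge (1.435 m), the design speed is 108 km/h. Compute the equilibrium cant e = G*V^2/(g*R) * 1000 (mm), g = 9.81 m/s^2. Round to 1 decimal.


Convert speed: V = 108 / 3.6 = 30.0 m/s
Apply formula: e = 1.435 * 30.0^2 / (9.81 * 420)
e = 1.435 * 900.0 / 4120.2
e = 0.313456 m = 313.5 mm

313.5


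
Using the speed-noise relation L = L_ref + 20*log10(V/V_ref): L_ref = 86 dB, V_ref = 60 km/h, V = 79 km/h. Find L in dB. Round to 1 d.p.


V/V_ref = 79 / 60 = 1.316667
log10(1.316667) = 0.119476
20 * 0.119476 = 2.3895
L = 86 + 2.3895 = 88.4 dB

88.4


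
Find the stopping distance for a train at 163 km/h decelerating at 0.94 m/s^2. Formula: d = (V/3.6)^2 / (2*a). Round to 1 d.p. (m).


Convert speed: V = 163 / 3.6 = 45.2778 m/s
V^2 = 2050.0772
d = 2050.0772 / (2 * 0.94)
d = 2050.0772 / 1.88
d = 1090.5 m

1090.5


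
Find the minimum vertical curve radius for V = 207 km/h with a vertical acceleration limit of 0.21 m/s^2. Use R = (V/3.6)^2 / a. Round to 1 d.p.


Convert speed: V = 207 / 3.6 = 57.5 m/s
V^2 = 3306.25 m^2/s^2
R_v = 3306.25 / 0.21
R_v = 15744.0 m

15744.0


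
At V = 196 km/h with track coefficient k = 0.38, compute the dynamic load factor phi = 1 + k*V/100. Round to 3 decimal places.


phi = 1 + k * V / 100
phi = 1 + 0.38 * 196 / 100
phi = 1 + 0.7448
phi = 1.745

1.745


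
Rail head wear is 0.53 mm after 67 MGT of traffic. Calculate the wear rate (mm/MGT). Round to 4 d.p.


Wear rate = total wear / cumulative tonnage
Rate = 0.53 / 67
Rate = 0.0079 mm/MGT

0.0079


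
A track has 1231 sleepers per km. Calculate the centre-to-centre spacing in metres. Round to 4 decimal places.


Spacing = 1000 m / number of sleepers
Spacing = 1000 / 1231
Spacing = 0.8123 m

0.8123


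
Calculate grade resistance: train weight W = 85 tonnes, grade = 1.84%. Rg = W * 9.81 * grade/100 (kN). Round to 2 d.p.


Rg = W * 9.81 * grade / 100
Rg = 85 * 9.81 * 1.84 / 100
Rg = 833.85 * 0.0184
Rg = 15.34 kN

15.34


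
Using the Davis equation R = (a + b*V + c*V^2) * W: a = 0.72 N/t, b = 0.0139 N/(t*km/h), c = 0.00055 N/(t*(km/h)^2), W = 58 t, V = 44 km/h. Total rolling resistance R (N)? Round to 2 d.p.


b*V = 0.0139 * 44 = 0.6116
c*V^2 = 0.00055 * 1936 = 1.0648
R_per_t = 0.72 + 0.6116 + 1.0648 = 2.3964 N/t
R_total = 2.3964 * 58 = 138.99 N

138.99


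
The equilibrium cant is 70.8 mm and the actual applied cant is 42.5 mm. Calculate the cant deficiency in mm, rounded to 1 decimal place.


Cant deficiency = equilibrium cant - actual cant
CD = 70.8 - 42.5
CD = 28.3 mm

28.3


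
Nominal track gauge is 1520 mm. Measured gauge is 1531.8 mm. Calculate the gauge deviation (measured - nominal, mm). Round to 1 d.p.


Deviation = measured - nominal
Deviation = 1531.8 - 1520
Deviation = 11.8 mm

11.8


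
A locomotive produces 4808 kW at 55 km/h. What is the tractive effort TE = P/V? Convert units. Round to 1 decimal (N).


Convert: P = 4808 kW = 4808000 W
V = 55 / 3.6 = 15.2778 m/s
TE = 4808000 / 15.2778
TE = 314705.5 N

314705.5


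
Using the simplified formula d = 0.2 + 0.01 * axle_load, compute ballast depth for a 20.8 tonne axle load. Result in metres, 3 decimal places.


d = 0.2 + 0.01 * 20.8
d = 0.2 + 0.208
d = 0.408 m

0.408


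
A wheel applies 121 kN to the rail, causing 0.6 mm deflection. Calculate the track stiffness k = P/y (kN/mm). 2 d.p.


Track stiffness k = P / y
k = 121 / 0.6
k = 201.67 kN/mm

201.67


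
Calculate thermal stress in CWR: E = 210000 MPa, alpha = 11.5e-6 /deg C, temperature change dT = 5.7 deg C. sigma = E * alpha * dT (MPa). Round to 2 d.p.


sigma = E * alpha * dT
sigma = 210000 * 11.5e-6 * 5.7
sigma = 2.415 * 5.7
sigma = 13.77 MPa

13.77


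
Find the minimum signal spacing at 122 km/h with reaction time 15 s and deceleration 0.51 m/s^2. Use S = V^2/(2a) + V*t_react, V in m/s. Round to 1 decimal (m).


V = 122 / 3.6 = 33.8889 m/s
Braking distance = 33.8889^2 / (2*0.51) = 1125.938 m
Sighting distance = 33.8889 * 15 = 508.3333 m
S = 1125.938 + 508.3333 = 1634.3 m

1634.3


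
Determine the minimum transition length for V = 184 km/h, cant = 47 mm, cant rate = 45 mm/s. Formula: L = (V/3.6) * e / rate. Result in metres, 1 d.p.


Convert speed: V = 184 / 3.6 = 51.1111 m/s
L = 51.1111 * 47 / 45
L = 2402.2222 / 45
L = 53.4 m

53.4


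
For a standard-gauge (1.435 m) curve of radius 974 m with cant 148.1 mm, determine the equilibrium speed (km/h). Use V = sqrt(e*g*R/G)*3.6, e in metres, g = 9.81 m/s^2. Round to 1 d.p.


Convert cant: e = 148.1 mm = 0.1481 m
V_ms = sqrt(0.1481 * 9.81 * 974 / 1.435)
V_ms = sqrt(986.123076) = 31.4026 m/s
V = 31.4026 * 3.6 = 113.0 km/h

113.0


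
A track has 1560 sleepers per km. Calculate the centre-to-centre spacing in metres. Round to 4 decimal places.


Spacing = 1000 m / number of sleepers
Spacing = 1000 / 1560
Spacing = 0.6410 m

0.6410


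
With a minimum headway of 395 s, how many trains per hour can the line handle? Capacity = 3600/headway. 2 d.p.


Capacity = 3600 / headway
Capacity = 3600 / 395
Capacity = 9.11 trains/hour

9.11


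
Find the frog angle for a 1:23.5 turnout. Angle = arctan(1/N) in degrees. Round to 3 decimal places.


1/N = 1/23.5 = 0.042553
angle = arctan(0.042553) = 0.042528 rad
angle = 0.042528 * 180/pi = 2.437 degrees

2.437


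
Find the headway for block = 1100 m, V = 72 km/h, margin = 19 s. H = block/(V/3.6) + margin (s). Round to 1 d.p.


V = 72 / 3.6 = 20.0 m/s
Block traversal time = 1100 / 20.0 = 55.0 s
Headway = 55.0 + 19
Headway = 74.0 s

74.0


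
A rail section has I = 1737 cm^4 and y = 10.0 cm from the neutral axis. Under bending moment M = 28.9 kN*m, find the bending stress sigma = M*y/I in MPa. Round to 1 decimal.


Convert units:
M = 28.9 kN*m = 28900000 N*mm
y = 10.0 cm = 100 mm
I = 1737 cm^4 = 17370000 mm^4
sigma = 28900000 * 100 / 17370000
sigma = 166.4 MPa

166.4


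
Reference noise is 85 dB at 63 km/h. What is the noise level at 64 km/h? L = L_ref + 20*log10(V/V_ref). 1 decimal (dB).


V/V_ref = 64 / 63 = 1.015873
log10(1.015873) = 0.006839
20 * 0.006839 = 0.1368
L = 85 + 0.1368 = 85.1 dB

85.1


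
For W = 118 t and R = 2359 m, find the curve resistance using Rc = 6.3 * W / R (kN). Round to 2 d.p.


Rc = 6.3 * W / R
Rc = 6.3 * 118 / 2359
Rc = 743.4 / 2359
Rc = 0.32 kN

0.32


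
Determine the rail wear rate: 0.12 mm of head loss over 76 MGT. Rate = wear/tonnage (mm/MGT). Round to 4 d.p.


Wear rate = total wear / cumulative tonnage
Rate = 0.12 / 76
Rate = 0.0016 mm/MGT

0.0016


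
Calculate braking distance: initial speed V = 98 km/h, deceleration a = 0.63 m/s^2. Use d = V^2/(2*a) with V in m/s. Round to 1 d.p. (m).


Convert speed: V = 98 / 3.6 = 27.2222 m/s
V^2 = 741.0494
d = 741.0494 / (2 * 0.63)
d = 741.0494 / 1.26
d = 588.1 m

588.1


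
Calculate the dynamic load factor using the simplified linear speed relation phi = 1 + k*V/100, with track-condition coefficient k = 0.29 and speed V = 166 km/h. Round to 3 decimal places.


phi = 1 + k * V / 100
phi = 1 + 0.29 * 166 / 100
phi = 1 + 0.4814
phi = 1.481

1.481


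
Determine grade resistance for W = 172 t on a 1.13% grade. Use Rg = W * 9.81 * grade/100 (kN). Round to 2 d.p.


Rg = W * 9.81 * grade / 100
Rg = 172 * 9.81 * 1.13 / 100
Rg = 1687.32 * 0.0113
Rg = 19.07 kN

19.07


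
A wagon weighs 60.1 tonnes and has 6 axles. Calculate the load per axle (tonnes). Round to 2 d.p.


Load per axle = total weight / number of axles
Load = 60.1 / 6
Load = 10.02 tonnes

10.02


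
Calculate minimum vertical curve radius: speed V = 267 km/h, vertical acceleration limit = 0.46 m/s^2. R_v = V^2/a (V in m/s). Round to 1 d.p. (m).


Convert speed: V = 267 / 3.6 = 74.1667 m/s
V^2 = 5500.6944 m^2/s^2
R_v = 5500.6944 / 0.46
R_v = 11958.0 m

11958.0


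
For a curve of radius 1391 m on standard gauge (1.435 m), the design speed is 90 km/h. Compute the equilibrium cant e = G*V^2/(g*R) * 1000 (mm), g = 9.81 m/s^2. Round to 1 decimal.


Convert speed: V = 90 / 3.6 = 25.0 m/s
Apply formula: e = 1.435 * 25.0^2 / (9.81 * 1391)
e = 1.435 * 625.0 / 13645.71
e = 0.065726 m = 65.7 mm

65.7


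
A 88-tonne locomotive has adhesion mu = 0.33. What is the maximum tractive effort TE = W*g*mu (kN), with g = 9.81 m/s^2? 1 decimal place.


TE_max = W * g * mu
TE_max = 88 * 9.81 * 0.33
TE_max = 863.28 * 0.33
TE_max = 284.9 kN

284.9


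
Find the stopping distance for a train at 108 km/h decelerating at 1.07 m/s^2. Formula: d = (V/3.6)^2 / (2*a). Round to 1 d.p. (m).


Convert speed: V = 108 / 3.6 = 30.0 m/s
V^2 = 900.0
d = 900.0 / (2 * 1.07)
d = 900.0 / 2.14
d = 420.6 m

420.6


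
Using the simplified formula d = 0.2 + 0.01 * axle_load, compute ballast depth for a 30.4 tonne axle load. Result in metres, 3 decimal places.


d = 0.2 + 0.01 * 30.4
d = 0.2 + 0.304
d = 0.504 m

0.504


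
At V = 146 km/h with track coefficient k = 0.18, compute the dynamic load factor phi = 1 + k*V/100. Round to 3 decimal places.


phi = 1 + k * V / 100
phi = 1 + 0.18 * 146 / 100
phi = 1 + 0.2628
phi = 1.263

1.263
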